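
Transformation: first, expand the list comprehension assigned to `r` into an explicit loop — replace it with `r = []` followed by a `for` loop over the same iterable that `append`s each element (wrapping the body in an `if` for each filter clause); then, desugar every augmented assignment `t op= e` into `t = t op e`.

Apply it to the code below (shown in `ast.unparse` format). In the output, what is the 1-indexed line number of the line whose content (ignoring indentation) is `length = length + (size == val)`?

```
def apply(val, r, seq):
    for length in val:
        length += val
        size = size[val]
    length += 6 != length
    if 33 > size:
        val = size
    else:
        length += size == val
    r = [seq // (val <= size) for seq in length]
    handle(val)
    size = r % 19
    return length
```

Transformed code:
def apply(val, r, seq):
    for length in val:
        length = length + val
        size = size[val]
    length = length + (6 != length)
    if 33 > size:
        val = size
    else:
        length = length + (size == val)
    r = []
    for seq in length:
        r.append(seq // (val <= size))
    handle(val)
    size = r % 19
    return length

9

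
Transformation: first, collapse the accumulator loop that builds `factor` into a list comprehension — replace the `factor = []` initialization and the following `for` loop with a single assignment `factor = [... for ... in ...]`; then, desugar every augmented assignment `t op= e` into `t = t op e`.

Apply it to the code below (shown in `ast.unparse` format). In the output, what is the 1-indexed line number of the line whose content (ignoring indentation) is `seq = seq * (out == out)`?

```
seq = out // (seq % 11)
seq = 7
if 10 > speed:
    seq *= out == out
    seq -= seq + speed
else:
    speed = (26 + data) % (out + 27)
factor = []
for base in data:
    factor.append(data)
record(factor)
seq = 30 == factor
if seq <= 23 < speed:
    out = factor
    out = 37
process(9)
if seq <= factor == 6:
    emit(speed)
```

4

Transformed code:
seq = out // (seq % 11)
seq = 7
if 10 > speed:
    seq = seq * (out == out)
    seq = seq - (seq + speed)
else:
    speed = (26 + data) % (out + 27)
factor = [data for base in data]
record(factor)
seq = 30 == factor
if seq <= 23 < speed:
    out = factor
    out = 37
process(9)
if seq <= factor == 6:
    emit(speed)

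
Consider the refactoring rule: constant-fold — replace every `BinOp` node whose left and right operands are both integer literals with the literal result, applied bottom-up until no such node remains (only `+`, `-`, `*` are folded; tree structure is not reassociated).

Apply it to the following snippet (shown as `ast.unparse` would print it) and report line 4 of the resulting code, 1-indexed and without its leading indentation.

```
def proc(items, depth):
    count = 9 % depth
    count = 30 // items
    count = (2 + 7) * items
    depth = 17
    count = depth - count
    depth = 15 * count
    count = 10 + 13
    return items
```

Transformed code:
def proc(items, depth):
    count = 9 % depth
    count = 30 // items
    count = 9 * items
    depth = 17
    count = depth - count
    depth = 15 * count
    count = 23
    return items

count = 9 * items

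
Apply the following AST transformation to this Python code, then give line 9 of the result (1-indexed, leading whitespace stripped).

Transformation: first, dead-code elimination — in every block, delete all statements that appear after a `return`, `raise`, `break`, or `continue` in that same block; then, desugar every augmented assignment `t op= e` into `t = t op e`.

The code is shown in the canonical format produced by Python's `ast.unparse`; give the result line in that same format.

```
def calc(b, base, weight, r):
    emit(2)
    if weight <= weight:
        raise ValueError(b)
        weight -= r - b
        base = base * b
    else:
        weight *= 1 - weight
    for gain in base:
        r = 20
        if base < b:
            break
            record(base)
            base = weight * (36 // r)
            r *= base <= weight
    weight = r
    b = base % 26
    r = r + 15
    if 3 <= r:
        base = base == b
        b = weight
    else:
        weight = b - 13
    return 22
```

Transformed code:
def calc(b, base, weight, r):
    emit(2)
    if weight <= weight:
        raise ValueError(b)
    else:
        weight = weight * (1 - weight)
    for gain in base:
        r = 20
        if base < b:
            break
    weight = r
    b = base % 26
    r = r + 15
    if 3 <= r:
        base = base == b
        b = weight
    else:
        weight = b - 13
    return 22

if base < b:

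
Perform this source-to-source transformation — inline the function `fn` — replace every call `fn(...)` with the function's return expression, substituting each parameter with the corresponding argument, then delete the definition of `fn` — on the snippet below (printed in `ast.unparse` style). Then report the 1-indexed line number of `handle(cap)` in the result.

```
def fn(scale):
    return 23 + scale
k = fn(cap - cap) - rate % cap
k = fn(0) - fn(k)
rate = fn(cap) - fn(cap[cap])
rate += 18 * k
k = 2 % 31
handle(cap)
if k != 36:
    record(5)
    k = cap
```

6

Transformed code:
k = 23 + (cap - cap) - rate % cap
k = 23 + 0 - (23 + k)
rate = 23 + cap - (23 + cap[cap])
rate += 18 * k
k = 2 % 31
handle(cap)
if k != 36:
    record(5)
    k = cap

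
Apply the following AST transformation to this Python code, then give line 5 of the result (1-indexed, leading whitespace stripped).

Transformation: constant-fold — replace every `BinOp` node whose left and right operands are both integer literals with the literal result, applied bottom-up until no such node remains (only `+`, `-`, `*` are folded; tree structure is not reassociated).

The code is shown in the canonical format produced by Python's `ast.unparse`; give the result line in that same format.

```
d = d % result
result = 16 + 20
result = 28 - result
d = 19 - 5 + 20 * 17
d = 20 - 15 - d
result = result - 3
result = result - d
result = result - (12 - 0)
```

d = 5 - d

Transformed code:
d = d % result
result = 36
result = 28 - result
d = 354
d = 5 - d
result = result - 3
result = result - d
result = result - 12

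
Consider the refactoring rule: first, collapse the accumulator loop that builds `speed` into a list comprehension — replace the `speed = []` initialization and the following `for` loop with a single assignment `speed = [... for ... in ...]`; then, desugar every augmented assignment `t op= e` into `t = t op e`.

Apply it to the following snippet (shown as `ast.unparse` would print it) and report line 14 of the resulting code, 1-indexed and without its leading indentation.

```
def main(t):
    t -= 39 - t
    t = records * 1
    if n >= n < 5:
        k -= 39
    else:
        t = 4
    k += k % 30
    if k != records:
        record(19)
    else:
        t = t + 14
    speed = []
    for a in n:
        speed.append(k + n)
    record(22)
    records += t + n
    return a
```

record(22)

Transformed code:
def main(t):
    t = t - (39 - t)
    t = records * 1
    if n >= n < 5:
        k = k - 39
    else:
        t = 4
    k = k + k % 30
    if k != records:
        record(19)
    else:
        t = t + 14
    speed = [k + n for a in n]
    record(22)
    records = records + (t + n)
    return a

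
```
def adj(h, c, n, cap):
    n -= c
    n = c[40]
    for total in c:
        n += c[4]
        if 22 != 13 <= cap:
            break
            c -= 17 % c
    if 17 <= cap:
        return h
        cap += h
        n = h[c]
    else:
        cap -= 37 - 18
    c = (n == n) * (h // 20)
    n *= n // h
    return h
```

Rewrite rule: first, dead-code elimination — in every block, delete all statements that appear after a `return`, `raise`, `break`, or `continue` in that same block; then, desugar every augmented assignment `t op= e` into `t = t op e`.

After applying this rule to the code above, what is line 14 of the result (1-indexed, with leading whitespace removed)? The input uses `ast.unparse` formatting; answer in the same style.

return h

Transformed code:
def adj(h, c, n, cap):
    n = n - c
    n = c[40]
    for total in c:
        n = n + c[4]
        if 22 != 13 <= cap:
            break
    if 17 <= cap:
        return h
    else:
        cap = cap - (37 - 18)
    c = (n == n) * (h // 20)
    n = n * (n // h)
    return h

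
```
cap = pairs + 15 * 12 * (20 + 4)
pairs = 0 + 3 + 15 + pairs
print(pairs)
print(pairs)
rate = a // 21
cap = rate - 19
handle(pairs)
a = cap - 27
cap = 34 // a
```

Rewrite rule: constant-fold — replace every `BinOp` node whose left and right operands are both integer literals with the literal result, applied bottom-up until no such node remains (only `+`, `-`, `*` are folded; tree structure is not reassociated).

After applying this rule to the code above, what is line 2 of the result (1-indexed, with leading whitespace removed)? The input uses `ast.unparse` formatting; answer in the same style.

pairs = 18 + pairs

Transformed code:
cap = pairs + 4320
pairs = 18 + pairs
print(pairs)
print(pairs)
rate = a // 21
cap = rate - 19
handle(pairs)
a = cap - 27
cap = 34 // a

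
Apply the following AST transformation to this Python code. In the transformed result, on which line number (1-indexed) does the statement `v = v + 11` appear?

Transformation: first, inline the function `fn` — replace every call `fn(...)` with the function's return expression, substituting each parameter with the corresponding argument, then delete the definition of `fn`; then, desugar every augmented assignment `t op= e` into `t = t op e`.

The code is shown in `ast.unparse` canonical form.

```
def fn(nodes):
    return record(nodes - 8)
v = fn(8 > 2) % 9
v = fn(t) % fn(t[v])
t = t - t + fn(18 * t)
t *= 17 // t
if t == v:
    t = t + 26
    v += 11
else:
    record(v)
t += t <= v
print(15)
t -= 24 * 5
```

Transformed code:
v = record((8 > 2) - 8) % 9
v = record(t - 8) % record(t[v] - 8)
t = t - t + record(18 * t - 8)
t = t * (17 // t)
if t == v:
    t = t + 26
    v = v + 11
else:
    record(v)
t = t + (t <= v)
print(15)
t = t - 24 * 5

7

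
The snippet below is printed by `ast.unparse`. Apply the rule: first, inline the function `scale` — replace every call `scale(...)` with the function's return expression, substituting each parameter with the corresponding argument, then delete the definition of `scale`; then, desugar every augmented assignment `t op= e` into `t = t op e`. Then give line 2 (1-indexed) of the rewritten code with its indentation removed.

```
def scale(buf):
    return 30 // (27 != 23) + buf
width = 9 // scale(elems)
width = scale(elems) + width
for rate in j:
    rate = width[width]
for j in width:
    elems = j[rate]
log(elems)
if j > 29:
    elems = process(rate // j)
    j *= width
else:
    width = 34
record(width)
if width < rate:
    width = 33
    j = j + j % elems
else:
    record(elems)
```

width = 30 // (27 != 23) + elems + width

Transformed code:
width = 9 // (30 // (27 != 23) + elems)
width = 30 // (27 != 23) + elems + width
for rate in j:
    rate = width[width]
for j in width:
    elems = j[rate]
log(elems)
if j > 29:
    elems = process(rate // j)
    j = j * width
else:
    width = 34
record(width)
if width < rate:
    width = 33
    j = j + j % elems
else:
    record(elems)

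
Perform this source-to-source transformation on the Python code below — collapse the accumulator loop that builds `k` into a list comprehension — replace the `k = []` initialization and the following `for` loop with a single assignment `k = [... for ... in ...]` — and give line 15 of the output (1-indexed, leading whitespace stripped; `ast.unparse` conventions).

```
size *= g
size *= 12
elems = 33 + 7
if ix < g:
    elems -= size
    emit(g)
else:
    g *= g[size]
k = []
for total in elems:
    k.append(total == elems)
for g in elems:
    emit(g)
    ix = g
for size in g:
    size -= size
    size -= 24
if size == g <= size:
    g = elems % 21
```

Transformed code:
size *= g
size *= 12
elems = 33 + 7
if ix < g:
    elems -= size
    emit(g)
else:
    g *= g[size]
k = [total == elems for total in elems]
for g in elems:
    emit(g)
    ix = g
for size in g:
    size -= size
    size -= 24
if size == g <= size:
    g = elems % 21

size -= 24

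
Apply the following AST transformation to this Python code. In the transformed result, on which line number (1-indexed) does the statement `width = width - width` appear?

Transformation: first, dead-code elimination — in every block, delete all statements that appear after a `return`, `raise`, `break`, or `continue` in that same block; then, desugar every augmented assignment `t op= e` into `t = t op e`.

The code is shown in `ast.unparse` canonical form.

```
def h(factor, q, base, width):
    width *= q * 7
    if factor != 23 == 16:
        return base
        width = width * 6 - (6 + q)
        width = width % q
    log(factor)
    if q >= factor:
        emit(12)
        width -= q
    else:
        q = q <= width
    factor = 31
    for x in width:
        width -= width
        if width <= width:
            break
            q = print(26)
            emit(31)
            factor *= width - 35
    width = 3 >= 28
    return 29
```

13

Transformed code:
def h(factor, q, base, width):
    width = width * (q * 7)
    if factor != 23 == 16:
        return base
    log(factor)
    if q >= factor:
        emit(12)
        width = width - q
    else:
        q = q <= width
    factor = 31
    for x in width:
        width = width - width
        if width <= width:
            break
    width = 3 >= 28
    return 29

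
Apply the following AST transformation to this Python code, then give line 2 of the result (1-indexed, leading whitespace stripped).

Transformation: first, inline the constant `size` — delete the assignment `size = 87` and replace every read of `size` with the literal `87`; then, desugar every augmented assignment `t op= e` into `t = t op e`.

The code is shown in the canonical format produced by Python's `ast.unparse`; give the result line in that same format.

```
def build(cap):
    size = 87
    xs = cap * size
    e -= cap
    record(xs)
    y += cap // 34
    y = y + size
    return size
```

xs = cap * 87

Transformed code:
def build(cap):
    xs = cap * 87
    e = e - cap
    record(xs)
    y = y + cap // 34
    y = y + 87
    return 87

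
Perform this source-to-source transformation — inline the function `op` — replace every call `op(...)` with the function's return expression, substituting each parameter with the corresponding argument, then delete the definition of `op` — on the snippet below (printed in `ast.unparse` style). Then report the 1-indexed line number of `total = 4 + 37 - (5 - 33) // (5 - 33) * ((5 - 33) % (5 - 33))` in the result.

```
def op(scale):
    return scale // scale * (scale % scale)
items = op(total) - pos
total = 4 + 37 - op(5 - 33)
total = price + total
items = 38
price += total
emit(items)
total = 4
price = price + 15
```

2

Transformed code:
items = total // total * (total % total) - pos
total = 4 + 37 - (5 - 33) // (5 - 33) * ((5 - 33) % (5 - 33))
total = price + total
items = 38
price += total
emit(items)
total = 4
price = price + 15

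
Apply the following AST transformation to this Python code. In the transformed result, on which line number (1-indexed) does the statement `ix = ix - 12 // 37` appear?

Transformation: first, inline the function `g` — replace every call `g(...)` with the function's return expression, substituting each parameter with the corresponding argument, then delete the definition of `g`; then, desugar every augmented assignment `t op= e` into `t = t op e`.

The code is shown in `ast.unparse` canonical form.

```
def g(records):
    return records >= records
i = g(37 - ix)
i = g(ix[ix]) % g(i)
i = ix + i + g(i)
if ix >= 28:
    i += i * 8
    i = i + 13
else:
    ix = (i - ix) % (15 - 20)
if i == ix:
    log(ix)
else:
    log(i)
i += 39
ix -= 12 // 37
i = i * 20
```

14

Transformed code:
i = 37 - ix >= 37 - ix
i = (ix[ix] >= ix[ix]) % (i >= i)
i = ix + i + (i >= i)
if ix >= 28:
    i = i + i * 8
    i = i + 13
else:
    ix = (i - ix) % (15 - 20)
if i == ix:
    log(ix)
else:
    log(i)
i = i + 39
ix = ix - 12 // 37
i = i * 20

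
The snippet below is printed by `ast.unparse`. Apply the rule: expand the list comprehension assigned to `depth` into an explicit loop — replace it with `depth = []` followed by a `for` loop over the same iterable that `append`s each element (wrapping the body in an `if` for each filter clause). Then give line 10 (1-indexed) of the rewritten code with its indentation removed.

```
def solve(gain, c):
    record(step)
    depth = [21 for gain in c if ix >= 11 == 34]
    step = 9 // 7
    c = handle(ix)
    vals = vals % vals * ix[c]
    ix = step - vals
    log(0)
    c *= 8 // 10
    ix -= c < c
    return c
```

Transformed code:
def solve(gain, c):
    record(step)
    depth = []
    for gain in c:
        if ix >= 11 == 34:
            depth.append(21)
    step = 9 // 7
    c = handle(ix)
    vals = vals % vals * ix[c]
    ix = step - vals
    log(0)
    c *= 8 // 10
    ix -= c < c
    return c

ix = step - vals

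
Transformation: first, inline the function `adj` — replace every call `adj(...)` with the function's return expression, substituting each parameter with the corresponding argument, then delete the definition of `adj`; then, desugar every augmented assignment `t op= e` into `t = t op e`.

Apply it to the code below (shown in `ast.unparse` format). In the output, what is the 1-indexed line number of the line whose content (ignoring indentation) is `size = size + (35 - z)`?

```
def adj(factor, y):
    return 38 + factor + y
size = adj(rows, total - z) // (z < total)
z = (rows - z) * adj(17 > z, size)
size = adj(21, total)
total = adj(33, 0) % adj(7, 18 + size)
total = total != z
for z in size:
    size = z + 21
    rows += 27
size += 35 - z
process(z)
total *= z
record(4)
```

Transformed code:
size = (38 + rows + (total - z)) // (z < total)
z = (rows - z) * (38 + (17 > z) + size)
size = 38 + 21 + total
total = (38 + 33 + 0) % (38 + 7 + (18 + size))
total = total != z
for z in size:
    size = z + 21
    rows = rows + 27
size = size + (35 - z)
process(z)
total = total * z
record(4)

9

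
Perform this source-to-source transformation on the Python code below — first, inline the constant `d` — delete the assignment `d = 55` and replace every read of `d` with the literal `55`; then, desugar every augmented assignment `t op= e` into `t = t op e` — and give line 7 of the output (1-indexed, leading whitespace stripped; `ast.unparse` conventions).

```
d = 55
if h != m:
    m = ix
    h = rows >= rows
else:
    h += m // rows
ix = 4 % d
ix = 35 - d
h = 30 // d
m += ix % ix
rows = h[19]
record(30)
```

ix = 35 - 55

Transformed code:
if h != m:
    m = ix
    h = rows >= rows
else:
    h = h + m // rows
ix = 4 % 55
ix = 35 - 55
h = 30 // 55
m = m + ix % ix
rows = h[19]
record(30)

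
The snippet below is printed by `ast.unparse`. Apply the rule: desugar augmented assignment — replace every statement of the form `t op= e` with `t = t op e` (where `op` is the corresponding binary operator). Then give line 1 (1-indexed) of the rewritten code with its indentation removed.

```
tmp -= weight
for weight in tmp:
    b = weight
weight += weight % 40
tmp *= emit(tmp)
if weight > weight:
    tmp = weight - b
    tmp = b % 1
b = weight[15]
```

Transformed code:
tmp = tmp - weight
for weight in tmp:
    b = weight
weight = weight + weight % 40
tmp = tmp * emit(tmp)
if weight > weight:
    tmp = weight - b
    tmp = b % 1
b = weight[15]

tmp = tmp - weight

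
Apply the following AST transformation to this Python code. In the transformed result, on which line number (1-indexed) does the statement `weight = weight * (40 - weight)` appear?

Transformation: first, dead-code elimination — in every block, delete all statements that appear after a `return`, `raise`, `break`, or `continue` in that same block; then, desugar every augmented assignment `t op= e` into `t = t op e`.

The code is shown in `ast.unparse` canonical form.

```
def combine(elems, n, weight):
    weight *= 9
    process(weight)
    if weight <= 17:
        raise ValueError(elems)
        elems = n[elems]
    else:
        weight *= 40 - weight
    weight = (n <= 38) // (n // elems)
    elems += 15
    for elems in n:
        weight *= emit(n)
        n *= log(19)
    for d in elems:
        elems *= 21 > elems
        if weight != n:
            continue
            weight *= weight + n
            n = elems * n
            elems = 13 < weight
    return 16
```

Transformed code:
def combine(elems, n, weight):
    weight = weight * 9
    process(weight)
    if weight <= 17:
        raise ValueError(elems)
    else:
        weight = weight * (40 - weight)
    weight = (n <= 38) // (n // elems)
    elems = elems + 15
    for elems in n:
        weight = weight * emit(n)
        n = n * log(19)
    for d in elems:
        elems = elems * (21 > elems)
        if weight != n:
            continue
    return 16

7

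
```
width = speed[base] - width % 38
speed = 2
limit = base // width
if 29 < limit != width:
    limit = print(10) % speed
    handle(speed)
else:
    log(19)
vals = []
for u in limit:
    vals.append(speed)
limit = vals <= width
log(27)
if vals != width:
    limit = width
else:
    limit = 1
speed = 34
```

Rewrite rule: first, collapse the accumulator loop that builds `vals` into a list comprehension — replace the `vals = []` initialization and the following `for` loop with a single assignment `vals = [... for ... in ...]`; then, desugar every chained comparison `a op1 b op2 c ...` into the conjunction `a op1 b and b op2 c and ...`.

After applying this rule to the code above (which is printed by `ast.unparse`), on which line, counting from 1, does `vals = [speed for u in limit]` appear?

Transformed code:
width = speed[base] - width % 38
speed = 2
limit = base // width
if 29 < limit and limit != width:
    limit = print(10) % speed
    handle(speed)
else:
    log(19)
vals = [speed for u in limit]
limit = vals <= width
log(27)
if vals != width:
    limit = width
else:
    limit = 1
speed = 34

9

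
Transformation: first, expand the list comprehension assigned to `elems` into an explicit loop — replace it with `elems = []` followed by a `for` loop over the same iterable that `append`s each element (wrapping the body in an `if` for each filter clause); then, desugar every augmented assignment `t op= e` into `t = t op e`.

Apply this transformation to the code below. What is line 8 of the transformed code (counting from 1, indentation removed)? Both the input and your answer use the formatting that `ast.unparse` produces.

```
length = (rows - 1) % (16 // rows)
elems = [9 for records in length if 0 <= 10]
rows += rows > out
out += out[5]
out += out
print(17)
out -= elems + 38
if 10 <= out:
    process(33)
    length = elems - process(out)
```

Transformed code:
length = (rows - 1) % (16 // rows)
elems = []
for records in length:
    if 0 <= 10:
        elems.append(9)
rows = rows + (rows > out)
out = out + out[5]
out = out + out
print(17)
out = out - (elems + 38)
if 10 <= out:
    process(33)
    length = elems - process(out)

out = out + out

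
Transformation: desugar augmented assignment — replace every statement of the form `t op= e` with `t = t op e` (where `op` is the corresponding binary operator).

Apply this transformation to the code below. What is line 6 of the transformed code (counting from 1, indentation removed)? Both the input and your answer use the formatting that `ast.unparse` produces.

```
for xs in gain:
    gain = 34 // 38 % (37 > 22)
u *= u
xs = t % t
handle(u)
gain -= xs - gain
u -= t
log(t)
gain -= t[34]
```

Transformed code:
for xs in gain:
    gain = 34 // 38 % (37 > 22)
u = u * u
xs = t % t
handle(u)
gain = gain - (xs - gain)
u = u - t
log(t)
gain = gain - t[34]

gain = gain - (xs - gain)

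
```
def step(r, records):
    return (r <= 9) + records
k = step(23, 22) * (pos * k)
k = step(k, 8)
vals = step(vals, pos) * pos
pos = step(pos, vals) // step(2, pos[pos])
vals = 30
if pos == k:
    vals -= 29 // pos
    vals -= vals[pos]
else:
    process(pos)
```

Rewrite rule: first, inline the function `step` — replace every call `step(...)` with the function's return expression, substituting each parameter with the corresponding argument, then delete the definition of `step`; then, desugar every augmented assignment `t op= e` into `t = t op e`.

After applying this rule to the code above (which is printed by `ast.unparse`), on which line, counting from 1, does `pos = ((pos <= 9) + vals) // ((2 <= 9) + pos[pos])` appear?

4

Transformed code:
k = ((23 <= 9) + 22) * (pos * k)
k = (k <= 9) + 8
vals = ((vals <= 9) + pos) * pos
pos = ((pos <= 9) + vals) // ((2 <= 9) + pos[pos])
vals = 30
if pos == k:
    vals = vals - 29 // pos
    vals = vals - vals[pos]
else:
    process(pos)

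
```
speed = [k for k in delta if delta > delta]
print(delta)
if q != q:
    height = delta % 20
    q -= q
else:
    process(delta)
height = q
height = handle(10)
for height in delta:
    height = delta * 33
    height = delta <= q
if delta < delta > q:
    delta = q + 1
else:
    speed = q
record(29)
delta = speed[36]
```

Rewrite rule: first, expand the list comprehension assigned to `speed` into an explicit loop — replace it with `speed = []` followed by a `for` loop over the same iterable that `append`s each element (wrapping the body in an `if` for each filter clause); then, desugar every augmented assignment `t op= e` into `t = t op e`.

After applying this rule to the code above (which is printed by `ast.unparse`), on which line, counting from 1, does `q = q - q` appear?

8

Transformed code:
speed = []
for k in delta:
    if delta > delta:
        speed.append(k)
print(delta)
if q != q:
    height = delta % 20
    q = q - q
else:
    process(delta)
height = q
height = handle(10)
for height in delta:
    height = delta * 33
    height = delta <= q
if delta < delta > q:
    delta = q + 1
else:
    speed = q
record(29)
delta = speed[36]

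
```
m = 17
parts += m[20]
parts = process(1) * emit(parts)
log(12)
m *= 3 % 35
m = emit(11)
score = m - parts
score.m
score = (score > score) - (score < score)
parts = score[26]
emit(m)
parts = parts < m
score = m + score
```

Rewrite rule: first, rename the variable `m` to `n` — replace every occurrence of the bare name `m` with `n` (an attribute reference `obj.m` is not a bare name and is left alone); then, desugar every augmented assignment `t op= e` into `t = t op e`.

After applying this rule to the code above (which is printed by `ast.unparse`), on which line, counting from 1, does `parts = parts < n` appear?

12

Transformed code:
n = 17
parts = parts + n[20]
parts = process(1) * emit(parts)
log(12)
n = n * (3 % 35)
n = emit(11)
score = n - parts
score.m
score = (score > score) - (score < score)
parts = score[26]
emit(n)
parts = parts < n
score = n + score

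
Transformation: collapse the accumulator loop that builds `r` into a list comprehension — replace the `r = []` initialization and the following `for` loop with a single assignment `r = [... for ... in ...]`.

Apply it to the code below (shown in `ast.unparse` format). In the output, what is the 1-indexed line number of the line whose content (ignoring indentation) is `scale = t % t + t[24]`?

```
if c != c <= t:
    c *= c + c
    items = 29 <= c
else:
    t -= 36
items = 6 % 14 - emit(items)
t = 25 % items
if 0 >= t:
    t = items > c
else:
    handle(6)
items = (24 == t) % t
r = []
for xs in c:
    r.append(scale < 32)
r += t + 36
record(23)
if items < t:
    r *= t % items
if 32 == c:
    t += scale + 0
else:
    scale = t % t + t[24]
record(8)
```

Transformed code:
if c != c <= t:
    c *= c + c
    items = 29 <= c
else:
    t -= 36
items = 6 % 14 - emit(items)
t = 25 % items
if 0 >= t:
    t = items > c
else:
    handle(6)
items = (24 == t) % t
r = [scale < 32 for xs in c]
r += t + 36
record(23)
if items < t:
    r *= t % items
if 32 == c:
    t += scale + 0
else:
    scale = t % t + t[24]
record(8)

21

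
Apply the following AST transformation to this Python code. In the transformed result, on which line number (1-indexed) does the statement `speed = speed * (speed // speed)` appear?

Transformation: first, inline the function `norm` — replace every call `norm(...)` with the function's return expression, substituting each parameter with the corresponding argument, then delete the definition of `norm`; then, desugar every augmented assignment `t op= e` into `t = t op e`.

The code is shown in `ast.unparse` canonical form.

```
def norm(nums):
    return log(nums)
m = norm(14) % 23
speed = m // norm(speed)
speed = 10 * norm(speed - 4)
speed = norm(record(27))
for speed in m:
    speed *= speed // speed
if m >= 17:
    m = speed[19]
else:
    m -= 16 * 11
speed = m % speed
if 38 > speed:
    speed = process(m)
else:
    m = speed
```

Transformed code:
m = log(14) % 23
speed = m // log(speed)
speed = 10 * log(speed - 4)
speed = log(record(27))
for speed in m:
    speed = speed * (speed // speed)
if m >= 17:
    m = speed[19]
else:
    m = m - 16 * 11
speed = m % speed
if 38 > speed:
    speed = process(m)
else:
    m = speed

6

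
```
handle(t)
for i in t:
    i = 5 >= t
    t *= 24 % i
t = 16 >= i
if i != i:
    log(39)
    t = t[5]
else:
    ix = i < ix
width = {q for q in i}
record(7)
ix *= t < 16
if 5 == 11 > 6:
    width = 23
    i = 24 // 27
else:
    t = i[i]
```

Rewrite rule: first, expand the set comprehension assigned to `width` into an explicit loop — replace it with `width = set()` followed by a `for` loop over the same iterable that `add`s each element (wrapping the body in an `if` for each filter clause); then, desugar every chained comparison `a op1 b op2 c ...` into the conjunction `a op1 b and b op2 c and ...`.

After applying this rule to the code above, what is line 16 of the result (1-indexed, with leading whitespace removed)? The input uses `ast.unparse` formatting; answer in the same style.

Transformed code:
handle(t)
for i in t:
    i = 5 >= t
    t *= 24 % i
t = 16 >= i
if i != i:
    log(39)
    t = t[5]
else:
    ix = i < ix
width = set()
for q in i:
    width.add(q)
record(7)
ix *= t < 16
if 5 == 11 and 11 > 6:
    width = 23
    i = 24 // 27
else:
    t = i[i]

if 5 == 11 and 11 > 6:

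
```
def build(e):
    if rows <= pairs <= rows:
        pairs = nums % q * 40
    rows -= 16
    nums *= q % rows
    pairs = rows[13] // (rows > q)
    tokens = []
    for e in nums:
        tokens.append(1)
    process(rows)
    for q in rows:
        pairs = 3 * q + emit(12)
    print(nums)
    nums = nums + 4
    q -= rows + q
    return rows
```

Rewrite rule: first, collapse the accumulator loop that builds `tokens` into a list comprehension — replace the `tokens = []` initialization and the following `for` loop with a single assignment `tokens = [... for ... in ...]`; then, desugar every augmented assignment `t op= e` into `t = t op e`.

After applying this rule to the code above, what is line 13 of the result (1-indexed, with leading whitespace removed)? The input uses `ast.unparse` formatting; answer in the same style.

Transformed code:
def build(e):
    if rows <= pairs <= rows:
        pairs = nums % q * 40
    rows = rows - 16
    nums = nums * (q % rows)
    pairs = rows[13] // (rows > q)
    tokens = [1 for e in nums]
    process(rows)
    for q in rows:
        pairs = 3 * q + emit(12)
    print(nums)
    nums = nums + 4
    q = q - (rows + q)
    return rows

q = q - (rows + q)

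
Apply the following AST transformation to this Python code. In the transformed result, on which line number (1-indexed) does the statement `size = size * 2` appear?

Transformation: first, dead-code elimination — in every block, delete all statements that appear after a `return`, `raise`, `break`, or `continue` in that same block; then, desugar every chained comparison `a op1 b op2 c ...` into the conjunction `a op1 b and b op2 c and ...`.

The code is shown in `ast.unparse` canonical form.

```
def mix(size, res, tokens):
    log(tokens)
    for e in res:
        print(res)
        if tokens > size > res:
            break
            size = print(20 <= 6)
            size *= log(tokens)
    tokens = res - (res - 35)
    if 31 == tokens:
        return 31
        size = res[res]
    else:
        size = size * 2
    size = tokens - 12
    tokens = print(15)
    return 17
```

11

Transformed code:
def mix(size, res, tokens):
    log(tokens)
    for e in res:
        print(res)
        if tokens > size and size > res:
            break
    tokens = res - (res - 35)
    if 31 == tokens:
        return 31
    else:
        size = size * 2
    size = tokens - 12
    tokens = print(15)
    return 17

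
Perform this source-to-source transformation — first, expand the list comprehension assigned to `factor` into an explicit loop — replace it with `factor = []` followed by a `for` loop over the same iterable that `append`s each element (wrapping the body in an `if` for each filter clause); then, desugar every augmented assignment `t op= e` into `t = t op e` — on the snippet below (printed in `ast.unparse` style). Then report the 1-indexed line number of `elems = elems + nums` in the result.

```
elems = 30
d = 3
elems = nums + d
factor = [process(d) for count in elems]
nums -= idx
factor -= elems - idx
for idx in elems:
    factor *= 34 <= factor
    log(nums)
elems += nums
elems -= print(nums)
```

12

Transformed code:
elems = 30
d = 3
elems = nums + d
factor = []
for count in elems:
    factor.append(process(d))
nums = nums - idx
factor = factor - (elems - idx)
for idx in elems:
    factor = factor * (34 <= factor)
    log(nums)
elems = elems + nums
elems = elems - print(nums)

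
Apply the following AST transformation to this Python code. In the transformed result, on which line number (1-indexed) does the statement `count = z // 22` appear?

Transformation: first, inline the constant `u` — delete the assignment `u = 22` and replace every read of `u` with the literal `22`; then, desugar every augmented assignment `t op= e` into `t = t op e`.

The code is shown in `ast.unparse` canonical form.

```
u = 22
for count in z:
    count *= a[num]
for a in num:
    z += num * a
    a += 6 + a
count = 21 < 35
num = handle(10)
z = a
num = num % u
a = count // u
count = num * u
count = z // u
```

Transformed code:
for count in z:
    count = count * a[num]
for a in num:
    z = z + num * a
    a = a + (6 + a)
count = 21 < 35
num = handle(10)
z = a
num = num % 22
a = count // 22
count = num * 22
count = z // 22

12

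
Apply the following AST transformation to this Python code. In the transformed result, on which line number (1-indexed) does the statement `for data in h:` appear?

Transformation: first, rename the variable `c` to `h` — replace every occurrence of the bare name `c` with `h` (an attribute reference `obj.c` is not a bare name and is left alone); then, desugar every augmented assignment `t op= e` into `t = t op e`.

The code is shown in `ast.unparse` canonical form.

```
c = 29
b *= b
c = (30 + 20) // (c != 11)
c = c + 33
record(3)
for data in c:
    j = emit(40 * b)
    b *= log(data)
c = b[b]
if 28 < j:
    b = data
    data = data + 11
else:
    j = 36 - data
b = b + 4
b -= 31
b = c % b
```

Transformed code:
h = 29
b = b * b
h = (30 + 20) // (h != 11)
h = h + 33
record(3)
for data in h:
    j = emit(40 * b)
    b = b * log(data)
h = b[b]
if 28 < j:
    b = data
    data = data + 11
else:
    j = 36 - data
b = b + 4
b = b - 31
b = h % b

6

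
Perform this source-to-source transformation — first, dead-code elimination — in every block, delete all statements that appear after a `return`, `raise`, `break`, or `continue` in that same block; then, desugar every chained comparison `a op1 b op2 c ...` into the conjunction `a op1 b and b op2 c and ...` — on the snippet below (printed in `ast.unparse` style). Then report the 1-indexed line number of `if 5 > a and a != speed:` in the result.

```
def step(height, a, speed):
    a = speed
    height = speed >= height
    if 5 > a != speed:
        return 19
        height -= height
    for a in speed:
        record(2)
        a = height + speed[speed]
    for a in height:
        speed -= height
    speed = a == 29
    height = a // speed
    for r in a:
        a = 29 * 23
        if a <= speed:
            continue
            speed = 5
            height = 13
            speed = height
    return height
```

Transformed code:
def step(height, a, speed):
    a = speed
    height = speed >= height
    if 5 > a and a != speed:
        return 19
    for a in speed:
        record(2)
        a = height + speed[speed]
    for a in height:
        speed -= height
    speed = a == 29
    height = a // speed
    for r in a:
        a = 29 * 23
        if a <= speed:
            continue
    return height

4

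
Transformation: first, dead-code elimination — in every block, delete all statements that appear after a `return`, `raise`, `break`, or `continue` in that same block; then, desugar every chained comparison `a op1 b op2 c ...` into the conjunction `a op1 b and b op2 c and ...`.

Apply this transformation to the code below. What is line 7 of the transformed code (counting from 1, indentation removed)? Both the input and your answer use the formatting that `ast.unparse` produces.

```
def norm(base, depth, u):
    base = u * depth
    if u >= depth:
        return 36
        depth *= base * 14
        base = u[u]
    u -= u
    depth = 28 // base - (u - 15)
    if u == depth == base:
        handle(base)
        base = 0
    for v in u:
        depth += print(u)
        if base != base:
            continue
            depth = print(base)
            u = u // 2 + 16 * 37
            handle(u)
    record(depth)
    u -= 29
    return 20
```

if u == depth and depth == base:

Transformed code:
def norm(base, depth, u):
    base = u * depth
    if u >= depth:
        return 36
    u -= u
    depth = 28 // base - (u - 15)
    if u == depth and depth == base:
        handle(base)
        base = 0
    for v in u:
        depth += print(u)
        if base != base:
            continue
    record(depth)
    u -= 29
    return 20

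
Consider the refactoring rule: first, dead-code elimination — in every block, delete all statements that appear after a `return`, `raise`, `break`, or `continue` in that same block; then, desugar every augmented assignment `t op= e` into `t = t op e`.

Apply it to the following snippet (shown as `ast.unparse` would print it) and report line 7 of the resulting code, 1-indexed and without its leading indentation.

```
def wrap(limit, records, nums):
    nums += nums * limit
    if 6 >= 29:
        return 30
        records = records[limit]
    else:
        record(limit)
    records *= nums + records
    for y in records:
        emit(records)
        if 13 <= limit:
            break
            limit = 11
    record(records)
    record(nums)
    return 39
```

records = records * (nums + records)

Transformed code:
def wrap(limit, records, nums):
    nums = nums + nums * limit
    if 6 >= 29:
        return 30
    else:
        record(limit)
    records = records * (nums + records)
    for y in records:
        emit(records)
        if 13 <= limit:
            break
    record(records)
    record(nums)
    return 39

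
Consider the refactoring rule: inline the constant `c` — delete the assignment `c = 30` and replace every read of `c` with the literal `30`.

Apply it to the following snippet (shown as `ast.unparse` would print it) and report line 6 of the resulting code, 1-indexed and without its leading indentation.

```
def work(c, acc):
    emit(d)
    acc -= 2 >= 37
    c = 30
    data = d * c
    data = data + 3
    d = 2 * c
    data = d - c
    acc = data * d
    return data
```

Transformed code:
def work(c, acc):
    emit(d)
    acc -= 2 >= 37
    data = d * 30
    data = data + 3
    d = 2 * 30
    data = d - 30
    acc = data * d
    return data

d = 2 * 30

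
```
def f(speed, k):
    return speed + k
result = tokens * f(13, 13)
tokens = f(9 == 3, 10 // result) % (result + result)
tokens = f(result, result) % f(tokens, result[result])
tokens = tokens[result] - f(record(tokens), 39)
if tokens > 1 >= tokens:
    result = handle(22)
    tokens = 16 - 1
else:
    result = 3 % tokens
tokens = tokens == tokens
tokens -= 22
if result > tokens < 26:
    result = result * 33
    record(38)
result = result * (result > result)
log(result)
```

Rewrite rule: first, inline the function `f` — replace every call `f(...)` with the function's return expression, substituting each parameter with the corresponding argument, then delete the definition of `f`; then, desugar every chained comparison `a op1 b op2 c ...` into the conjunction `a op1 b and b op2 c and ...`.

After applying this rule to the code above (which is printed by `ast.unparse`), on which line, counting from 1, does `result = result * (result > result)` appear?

Transformed code:
result = tokens * (13 + 13)
tokens = ((9 == 3) + 10 // result) % (result + result)
tokens = (result + result) % (tokens + result[result])
tokens = tokens[result] - (record(tokens) + 39)
if tokens > 1 and 1 >= tokens:
    result = handle(22)
    tokens = 16 - 1
else:
    result = 3 % tokens
tokens = tokens == tokens
tokens -= 22
if result > tokens and tokens < 26:
    result = result * 33
    record(38)
result = result * (result > result)
log(result)

15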